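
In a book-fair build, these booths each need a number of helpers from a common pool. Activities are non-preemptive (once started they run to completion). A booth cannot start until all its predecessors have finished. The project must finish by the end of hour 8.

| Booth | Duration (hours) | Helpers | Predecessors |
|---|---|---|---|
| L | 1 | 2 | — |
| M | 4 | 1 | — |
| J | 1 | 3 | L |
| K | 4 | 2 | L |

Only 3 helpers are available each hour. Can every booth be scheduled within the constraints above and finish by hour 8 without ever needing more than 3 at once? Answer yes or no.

yes

Schedule L@1, M@1, J@6, K@2: h1:3  h2:3  h3:3  h4:3  h5:2  h6:3  h7:0  h8:0 — peak 3 ≤ 3.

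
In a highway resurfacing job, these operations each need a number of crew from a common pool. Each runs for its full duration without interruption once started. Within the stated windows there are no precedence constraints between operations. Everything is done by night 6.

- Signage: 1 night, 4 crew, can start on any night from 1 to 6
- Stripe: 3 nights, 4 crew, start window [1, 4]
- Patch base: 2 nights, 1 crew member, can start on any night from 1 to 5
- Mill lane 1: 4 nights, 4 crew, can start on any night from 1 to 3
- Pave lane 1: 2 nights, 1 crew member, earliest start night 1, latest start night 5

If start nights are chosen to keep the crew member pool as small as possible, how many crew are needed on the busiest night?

Early-start (Signage@1, Stripe@1, Patch base@1, Mill lane 1@1, Pave lane 1@1) gives peak 14: n1:14  n2:10  n3:8  n4:4  n5:0  n6:0.
Shift Patch base→4, Mill lane 1→2, Pave lane 1→4.
Schedule Signage@1, Stripe@1, Patch base@4, Mill lane 1@2, Pave lane 1@4: n1:8  n2:8  n3:8  n4:6  n5:6  n6:0 — peak 8.

8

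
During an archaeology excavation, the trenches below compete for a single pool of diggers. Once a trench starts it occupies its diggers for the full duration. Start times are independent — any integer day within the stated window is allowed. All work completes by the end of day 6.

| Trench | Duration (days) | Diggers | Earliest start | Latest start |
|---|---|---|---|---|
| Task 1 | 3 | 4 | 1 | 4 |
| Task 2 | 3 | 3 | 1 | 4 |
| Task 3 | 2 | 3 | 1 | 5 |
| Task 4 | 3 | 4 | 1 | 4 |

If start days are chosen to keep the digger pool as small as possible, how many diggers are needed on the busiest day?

Early-start (Task 1@1, Task 2@1, Task 3@1, Task 4@1) gives peak 14: d1:14  d2:14  d3:11  d4:0  d5:0  d6:0.
Shift Task 3→4, Task 4→4.
Schedule Task 1@1, Task 2@1, Task 3@4, Task 4@4: d1:7  d2:7  d3:7  d4:7  d5:7  d6:4 — peak 7.
Total digger-days = 39 over 6 days ⇒ peak ≥ ⌈39/6⌉ = 7, so 7 is optimal.

7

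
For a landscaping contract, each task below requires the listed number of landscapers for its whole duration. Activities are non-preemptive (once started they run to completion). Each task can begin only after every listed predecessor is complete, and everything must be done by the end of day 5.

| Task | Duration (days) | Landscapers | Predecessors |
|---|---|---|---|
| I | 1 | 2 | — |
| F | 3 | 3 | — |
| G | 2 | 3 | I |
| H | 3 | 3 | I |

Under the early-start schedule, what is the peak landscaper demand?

Early-start schedule: I@1, F@1, G@2, H@2.
Load per day: day 1: 5, day 2: 9, day 3: 9, day 4: 3, day 5: 0.
Peak is 9.

9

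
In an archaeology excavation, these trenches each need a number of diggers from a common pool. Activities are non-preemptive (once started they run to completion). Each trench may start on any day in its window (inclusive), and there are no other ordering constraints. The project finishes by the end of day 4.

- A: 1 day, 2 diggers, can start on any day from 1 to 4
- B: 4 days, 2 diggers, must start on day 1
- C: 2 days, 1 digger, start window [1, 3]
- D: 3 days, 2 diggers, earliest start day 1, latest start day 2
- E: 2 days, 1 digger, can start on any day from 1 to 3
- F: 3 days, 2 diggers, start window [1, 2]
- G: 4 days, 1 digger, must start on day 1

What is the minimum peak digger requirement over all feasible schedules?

Early-start (A@1, B@1, C@1, D@1, E@1, F@1, G@1) gives peak 11: d1:11  d2:9  d3:7  d4:3.
Shift E→3, F→2.
Schedule A@1, B@1, C@1, D@1, E@3, F@2, G@1: d1:8  d2:8  d3:8  d4:6 — peak 8.
Total digger-days = 30 over 4 days ⇒ peak ≥ ⌈30/4⌉ = 8, so 8 is optimal.

8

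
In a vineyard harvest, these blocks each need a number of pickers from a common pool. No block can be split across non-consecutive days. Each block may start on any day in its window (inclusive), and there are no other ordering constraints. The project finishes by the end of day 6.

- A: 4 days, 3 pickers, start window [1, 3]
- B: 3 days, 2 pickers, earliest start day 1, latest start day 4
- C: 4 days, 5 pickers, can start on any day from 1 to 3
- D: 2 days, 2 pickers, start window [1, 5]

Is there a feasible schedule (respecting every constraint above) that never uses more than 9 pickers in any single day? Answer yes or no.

no

The minimum achievable peak is 10; 9 < 10, so no feasible schedule stays within the cap.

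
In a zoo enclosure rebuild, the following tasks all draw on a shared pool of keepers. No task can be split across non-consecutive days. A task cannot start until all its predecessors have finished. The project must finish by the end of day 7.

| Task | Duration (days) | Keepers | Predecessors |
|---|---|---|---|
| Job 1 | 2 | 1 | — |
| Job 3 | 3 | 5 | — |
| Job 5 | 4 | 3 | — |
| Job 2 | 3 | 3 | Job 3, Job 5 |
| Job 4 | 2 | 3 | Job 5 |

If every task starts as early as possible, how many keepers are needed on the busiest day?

Early-start schedule: Job 1@1, Job 3@1, Job 5@1, Job 2@5, Job 4@5.
Load per day: day 1: 9, day 2: 9, day 3: 8, day 4: 3, day 5: 6, day 6: 6, day 7: 3.
Peak is 9.

9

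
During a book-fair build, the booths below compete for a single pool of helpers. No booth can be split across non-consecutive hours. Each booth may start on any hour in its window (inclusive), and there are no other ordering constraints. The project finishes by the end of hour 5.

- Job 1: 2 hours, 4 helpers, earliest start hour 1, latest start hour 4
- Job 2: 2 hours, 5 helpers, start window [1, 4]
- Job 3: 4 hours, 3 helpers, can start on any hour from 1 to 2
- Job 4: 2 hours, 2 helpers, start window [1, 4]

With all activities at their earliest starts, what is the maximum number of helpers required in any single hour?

Early-start schedule: Job 1@1, Job 2@1, Job 3@1, Job 4@1.
Load per hour: hour 1: 14, hour 2: 14, hour 3: 3, hour 4: 3, hour 5: 0.
Peak is 14.

14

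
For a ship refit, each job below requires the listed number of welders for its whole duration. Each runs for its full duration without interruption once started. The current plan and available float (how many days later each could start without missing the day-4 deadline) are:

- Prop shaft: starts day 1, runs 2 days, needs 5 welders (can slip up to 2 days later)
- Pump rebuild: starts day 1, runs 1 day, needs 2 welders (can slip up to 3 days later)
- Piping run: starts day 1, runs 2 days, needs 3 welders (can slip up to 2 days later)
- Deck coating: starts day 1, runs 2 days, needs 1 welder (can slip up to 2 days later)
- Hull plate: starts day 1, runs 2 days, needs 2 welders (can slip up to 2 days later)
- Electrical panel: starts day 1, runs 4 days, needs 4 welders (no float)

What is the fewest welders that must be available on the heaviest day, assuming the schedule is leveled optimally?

Early-start (Prop shaft@1, Pump rebuild@1, Piping run@1, Deck coating@1, Hull plate@1, Electrical panel@1) gives peak 17: d1:17  d2:15  d3:4  d4:4.
Shift Piping run→3, Deck coating→2, Hull plate→3.
Schedule Prop shaft@1, Pump rebuild@1, Piping run@3, Deck coating@2, Hull plate@3, Electrical panel@1: d1:11  d2:10  d3:10  d4:9 — peak 11.

11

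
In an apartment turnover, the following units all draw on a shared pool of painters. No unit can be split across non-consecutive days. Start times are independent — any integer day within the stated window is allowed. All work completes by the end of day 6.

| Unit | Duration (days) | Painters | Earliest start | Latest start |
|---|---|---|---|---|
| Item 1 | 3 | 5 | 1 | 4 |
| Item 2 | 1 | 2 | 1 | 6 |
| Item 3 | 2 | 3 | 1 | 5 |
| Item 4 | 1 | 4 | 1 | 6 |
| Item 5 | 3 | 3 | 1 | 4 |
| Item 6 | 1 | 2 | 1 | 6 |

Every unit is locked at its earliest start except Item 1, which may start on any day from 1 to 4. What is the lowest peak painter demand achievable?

14

Item 1@1: d1:19  d2:11  d3:8  d4:0  d5:0  d6:0 → peak 19
Item 1@2: d1:14  d2:11  d3:8  d4:5  d5:0  d6:0 → peak 14
Item 1@3: d1:14  d2:6  d3:8  d4:5  d5:5  d6:0 → peak 14
Item 1@4: d1:14  d2:6  d3:3  d4:5  d5:5  d6:5 → peak 14
Best is Item 1@2, peak 14.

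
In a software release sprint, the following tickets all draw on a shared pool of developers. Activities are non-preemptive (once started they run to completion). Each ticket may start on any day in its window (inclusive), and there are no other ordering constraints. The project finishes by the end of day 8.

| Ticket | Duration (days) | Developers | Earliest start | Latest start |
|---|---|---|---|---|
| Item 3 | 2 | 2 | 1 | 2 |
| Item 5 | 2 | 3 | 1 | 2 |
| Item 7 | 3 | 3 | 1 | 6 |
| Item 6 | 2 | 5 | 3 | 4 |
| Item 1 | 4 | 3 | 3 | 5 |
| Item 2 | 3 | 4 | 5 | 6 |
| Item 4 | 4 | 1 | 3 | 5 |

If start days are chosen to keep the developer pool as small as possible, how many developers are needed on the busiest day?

Early-start (Item 3@1, Item 5@1, Item 7@1, Item 6@3, Item 1@3, Item 2@5, Item 4@3) gives peak 12: d1:8  d2:8  d3:12  d4:9  d5:8  d6:8  d7:4  d8:0.
Shift Item 1→4, Item 4→5.
Schedule Item 3@1, Item 5@1, Item 7@1, Item 6@3, Item 1@4, Item 2@5, Item 4@5: d1:8  d2:8  d3:8  d4:8  d5:8  d6:8  d7:8  d8:1 — peak 8.
Total developer-days = 57 over 8 days ⇒ peak ≥ ⌈57/8⌉ = 8, so 8 is optimal.

8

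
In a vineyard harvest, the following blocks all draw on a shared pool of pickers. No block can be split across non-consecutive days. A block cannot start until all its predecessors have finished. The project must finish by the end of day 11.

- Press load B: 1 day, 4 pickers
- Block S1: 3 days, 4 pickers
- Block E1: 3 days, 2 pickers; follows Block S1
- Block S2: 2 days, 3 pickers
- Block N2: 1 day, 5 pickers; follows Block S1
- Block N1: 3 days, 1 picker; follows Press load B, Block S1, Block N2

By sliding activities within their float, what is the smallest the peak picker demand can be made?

Early-start (Press load B@1, Block S1@1, Block E1@4, Block S2@1, Block N2@4, Block N1@5) gives peak 11: d1:11  d2:7  d3:4  d4:7  d5:3  d6:3  d7:1  d8:0  d9:0  d10:0  d11:0.
Shift Block S1→2, Block E1→5, Block S2→5, Block N2→8, Block N1→9.
Schedule Press load B@1, Block S1@2, Block E1@5, Block S2@5, Block N2@8, Block N1@9: d1:4  d2:4  d3:4  d4:4  d5:5  d6:5  d7:2  d8:5  d9:1  d10:1  d11:1 — peak 5.

5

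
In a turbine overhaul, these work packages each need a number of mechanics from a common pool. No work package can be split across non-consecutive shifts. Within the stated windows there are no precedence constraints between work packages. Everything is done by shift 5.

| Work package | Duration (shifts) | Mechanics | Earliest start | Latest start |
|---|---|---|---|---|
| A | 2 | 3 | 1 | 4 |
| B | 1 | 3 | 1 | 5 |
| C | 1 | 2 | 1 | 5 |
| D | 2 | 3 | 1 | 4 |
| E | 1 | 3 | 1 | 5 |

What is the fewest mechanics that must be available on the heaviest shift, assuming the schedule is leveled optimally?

6

Early-start (A@1, B@1, C@1, D@1, E@1) gives peak 14: s1:14  s2:6  s3:0  s4:0  s5:0.
Shift C→2, D→3, E→3.
Schedule A@1, B@1, C@2, D@3, E@3: s1:6  s2:5  s3:6  s4:3  s5:0 — peak 6.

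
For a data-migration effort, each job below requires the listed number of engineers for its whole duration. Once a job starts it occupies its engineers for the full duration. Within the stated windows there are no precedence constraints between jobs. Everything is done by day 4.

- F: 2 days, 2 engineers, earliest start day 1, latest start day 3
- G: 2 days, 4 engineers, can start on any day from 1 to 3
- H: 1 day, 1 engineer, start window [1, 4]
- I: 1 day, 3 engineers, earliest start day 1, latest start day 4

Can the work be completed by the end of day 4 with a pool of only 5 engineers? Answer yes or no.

Schedule F@1, G@3, H@1, I@2: d1:3  d2:5  d3:4  d4:4 — peak 5 ≤ 5.

yes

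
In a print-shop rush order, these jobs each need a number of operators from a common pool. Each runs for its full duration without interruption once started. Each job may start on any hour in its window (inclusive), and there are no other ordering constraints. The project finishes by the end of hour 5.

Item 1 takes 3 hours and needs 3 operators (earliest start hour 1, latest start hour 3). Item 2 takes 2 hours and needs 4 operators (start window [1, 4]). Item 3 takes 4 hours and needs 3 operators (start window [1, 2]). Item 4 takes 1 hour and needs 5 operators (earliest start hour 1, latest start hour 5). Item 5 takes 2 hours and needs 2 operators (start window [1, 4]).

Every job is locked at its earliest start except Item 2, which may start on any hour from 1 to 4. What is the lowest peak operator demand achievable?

13

Item 2@1: h1:17  h2:12  h3:6  h4:3  h5:0 → peak 17
Item 2@2: h1:13  h2:12  h3:10  h4:3  h5:0 → peak 13
Item 2@3: h1:13  h2:8  h3:10  h4:7  h5:0 → peak 13
Item 2@4: h1:13  h2:8  h3:6  h4:7  h5:4 → peak 13
Best is Item 2@2, peak 13.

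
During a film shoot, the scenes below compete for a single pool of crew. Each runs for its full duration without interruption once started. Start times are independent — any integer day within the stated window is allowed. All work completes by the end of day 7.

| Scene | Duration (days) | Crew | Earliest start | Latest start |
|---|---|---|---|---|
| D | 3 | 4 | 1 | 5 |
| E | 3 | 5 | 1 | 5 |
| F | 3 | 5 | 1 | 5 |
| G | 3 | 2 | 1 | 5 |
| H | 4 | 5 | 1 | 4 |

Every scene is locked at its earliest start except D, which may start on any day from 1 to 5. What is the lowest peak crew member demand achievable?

D@1: d1:21  d2:21  d3:21  d4:5  d5:0  d6:0  d7:0 → peak 21
D@2: d1:17  d2:21  d3:21  d4:9  d5:0  d6:0  d7:0 → peak 21
D@3: d1:17  d2:17  d3:21  d4:9  d5:4  d6:0  d7:0 → peak 21
D@4: d1:17  d2:17  d3:17  d4:9  d5:4  d6:4  d7:0 → peak 17
D@5: d1:17  d2:17  d3:17  d4:5  d5:4  d6:4  d7:4 → peak 17
Best is D@4, peak 17.

17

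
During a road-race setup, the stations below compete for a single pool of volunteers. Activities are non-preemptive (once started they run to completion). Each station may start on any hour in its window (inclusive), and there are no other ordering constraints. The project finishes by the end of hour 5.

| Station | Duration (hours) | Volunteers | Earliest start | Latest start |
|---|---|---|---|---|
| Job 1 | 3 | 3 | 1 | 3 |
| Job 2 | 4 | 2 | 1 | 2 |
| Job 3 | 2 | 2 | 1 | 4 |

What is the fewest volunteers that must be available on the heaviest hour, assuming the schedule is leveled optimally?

Early-start (Job 1@1, Job 2@1, Job 3@1) gives peak 7: h1:7  h2:7  h3:5  h4:2  h5:0.
Shift Job 3→4.
Schedule Job 1@1, Job 2@1, Job 3@4: h1:5  h2:5  h3:5  h4:4  h5:2 — peak 5.
Total volunteer-hours = 21 over 5 hours ⇒ peak ≥ ⌈21/5⌉ = 5, so 5 is optimal.

5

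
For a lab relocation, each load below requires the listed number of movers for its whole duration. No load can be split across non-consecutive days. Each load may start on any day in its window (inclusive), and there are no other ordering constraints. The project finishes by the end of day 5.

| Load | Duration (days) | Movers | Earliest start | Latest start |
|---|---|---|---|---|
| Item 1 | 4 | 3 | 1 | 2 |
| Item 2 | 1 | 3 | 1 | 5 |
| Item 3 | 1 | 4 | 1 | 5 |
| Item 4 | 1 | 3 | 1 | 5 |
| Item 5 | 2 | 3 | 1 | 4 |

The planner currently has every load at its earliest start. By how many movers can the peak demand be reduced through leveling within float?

Early-start peak: d1:16  d2:6  d3:3  d4:3  d5:0 ⇒ 16.
Leveled (Item 1@1, Item 2@1, Item 3@5, Item 4@2, Item 5@3): d1:6  d2:6  d3:6  d4:6  d5:4 ⇒ 6.
Reduction 16 − 6 = 10.

10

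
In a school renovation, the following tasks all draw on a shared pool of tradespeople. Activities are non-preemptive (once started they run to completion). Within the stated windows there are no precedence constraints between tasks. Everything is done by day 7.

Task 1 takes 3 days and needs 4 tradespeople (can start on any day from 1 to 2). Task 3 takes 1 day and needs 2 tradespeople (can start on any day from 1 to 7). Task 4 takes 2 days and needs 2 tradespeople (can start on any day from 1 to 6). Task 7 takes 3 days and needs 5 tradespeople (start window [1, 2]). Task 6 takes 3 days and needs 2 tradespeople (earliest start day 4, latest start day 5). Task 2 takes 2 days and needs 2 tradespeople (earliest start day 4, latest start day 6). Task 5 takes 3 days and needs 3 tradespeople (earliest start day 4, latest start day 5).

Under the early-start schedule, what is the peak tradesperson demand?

13

Early-start schedule: Task 1@1, Task 3@1, Task 4@1, Task 7@1, Task 6@4, Task 2@4, Task 5@4.
Load per day: day 1: 13, day 2: 11, day 3: 9, day 4: 7, day 5: 7, day 6: 5, day 7: 0.
Peak is 13.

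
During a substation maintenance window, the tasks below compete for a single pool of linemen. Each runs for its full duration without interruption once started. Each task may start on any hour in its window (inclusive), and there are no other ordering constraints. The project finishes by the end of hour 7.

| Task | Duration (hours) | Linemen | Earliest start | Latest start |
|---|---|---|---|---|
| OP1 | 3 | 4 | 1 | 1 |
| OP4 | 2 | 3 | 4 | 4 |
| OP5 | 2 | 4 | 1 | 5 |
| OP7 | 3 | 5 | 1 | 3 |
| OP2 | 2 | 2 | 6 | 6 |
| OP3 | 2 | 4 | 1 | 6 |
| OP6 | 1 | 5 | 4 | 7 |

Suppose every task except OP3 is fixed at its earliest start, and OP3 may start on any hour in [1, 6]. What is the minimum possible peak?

OP3@1: h1:17  h2:17  h3:9  h4:8  h5:3  h6:2  h7:2 → peak 17
OP3@2: h1:13  h2:17  h3:13  h4:8  h5:3  h6:2  h7:2 → peak 17
OP3@3: h1:13  h2:13  h3:13  h4:12  h5:3  h6:2  h7:2 → peak 13
OP3@4: h1:13  h2:13  h3:9  h4:12  h5:7  h6:2  h7:2 → peak 13
OP3@5: h1:13  h2:13  h3:9  h4:8  h5:7  h6:6  h7:2 → peak 13
OP3@6: h1:13  h2:13  h3:9  h4:8  h5:3  h6:6  h7:6 → peak 13
Best is OP3@3, peak 13.

13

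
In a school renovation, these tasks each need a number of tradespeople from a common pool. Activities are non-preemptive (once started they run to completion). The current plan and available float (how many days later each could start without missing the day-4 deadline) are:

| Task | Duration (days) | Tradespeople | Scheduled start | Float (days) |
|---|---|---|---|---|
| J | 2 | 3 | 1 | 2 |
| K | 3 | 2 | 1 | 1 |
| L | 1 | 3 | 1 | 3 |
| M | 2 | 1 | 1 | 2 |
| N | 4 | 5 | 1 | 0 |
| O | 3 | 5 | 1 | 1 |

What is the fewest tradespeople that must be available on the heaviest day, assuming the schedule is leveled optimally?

Early-start (J@1, K@1, L@1, M@1, N@1, O@1) gives peak 19: d1:19  d2:16  d3:12  d4:5.
Shift M→3, O→2.
Schedule J@1, K@1, L@1, M@3, N@1, O@2: d1:13  d2:15  d3:13  d4:11 — peak 15.

15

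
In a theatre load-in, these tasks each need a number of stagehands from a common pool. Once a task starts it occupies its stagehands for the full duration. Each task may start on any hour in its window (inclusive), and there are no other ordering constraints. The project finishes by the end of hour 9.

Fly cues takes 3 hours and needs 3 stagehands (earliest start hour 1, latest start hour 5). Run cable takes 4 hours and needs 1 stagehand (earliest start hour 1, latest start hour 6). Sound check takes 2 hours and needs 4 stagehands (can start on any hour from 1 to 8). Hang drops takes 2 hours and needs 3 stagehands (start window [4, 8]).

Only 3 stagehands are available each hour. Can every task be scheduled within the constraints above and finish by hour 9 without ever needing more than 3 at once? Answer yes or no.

The minimum achievable peak is 4; 3 < 4, so no feasible schedule stays within the cap.

no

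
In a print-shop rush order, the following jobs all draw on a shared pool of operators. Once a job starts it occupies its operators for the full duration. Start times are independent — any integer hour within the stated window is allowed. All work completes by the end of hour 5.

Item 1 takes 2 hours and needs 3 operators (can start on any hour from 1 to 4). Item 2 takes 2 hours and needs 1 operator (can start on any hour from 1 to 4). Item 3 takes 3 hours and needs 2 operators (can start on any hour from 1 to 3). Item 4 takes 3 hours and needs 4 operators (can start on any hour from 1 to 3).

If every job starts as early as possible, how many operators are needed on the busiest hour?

10

Early-start schedule: Item 1@1, Item 2@1, Item 3@1, Item 4@1.
Load per hour: hour 1: 10, hour 2: 10, hour 3: 6, hour 4: 0, hour 5: 0.
Peak is 10.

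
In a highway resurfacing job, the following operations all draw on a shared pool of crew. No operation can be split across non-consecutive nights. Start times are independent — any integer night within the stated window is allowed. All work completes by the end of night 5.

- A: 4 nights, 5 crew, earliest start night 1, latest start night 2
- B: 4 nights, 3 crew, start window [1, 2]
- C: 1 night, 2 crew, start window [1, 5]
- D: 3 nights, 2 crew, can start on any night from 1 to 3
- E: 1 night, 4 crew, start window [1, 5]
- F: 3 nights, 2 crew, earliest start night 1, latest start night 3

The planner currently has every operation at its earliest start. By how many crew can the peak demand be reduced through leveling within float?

Early-start peak: n1:18  n2:12  n3:12  n4:8  n5:0 ⇒ 18.
Leveled (A@1, B@1, C@1, D@1, E@5, F@2): n1:12  n2:12  n3:12  n4:10  n5:4 ⇒ 12.
Reduction 18 − 12 = 6.

6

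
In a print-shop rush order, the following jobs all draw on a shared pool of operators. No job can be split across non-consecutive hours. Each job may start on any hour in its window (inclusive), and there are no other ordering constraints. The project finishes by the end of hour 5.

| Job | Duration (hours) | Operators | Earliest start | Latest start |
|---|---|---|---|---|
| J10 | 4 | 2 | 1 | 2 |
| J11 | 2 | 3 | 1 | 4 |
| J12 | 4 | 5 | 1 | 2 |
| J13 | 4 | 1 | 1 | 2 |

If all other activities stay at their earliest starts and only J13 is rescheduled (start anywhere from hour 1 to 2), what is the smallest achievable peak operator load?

J13@1: h1:11  h2:11  h3:8  h4:8  h5:0 → peak 11
J13@2: h1:10  h2:11  h3:8  h4:8  h5:1 → peak 11
Best is J13@1, peak 11.

11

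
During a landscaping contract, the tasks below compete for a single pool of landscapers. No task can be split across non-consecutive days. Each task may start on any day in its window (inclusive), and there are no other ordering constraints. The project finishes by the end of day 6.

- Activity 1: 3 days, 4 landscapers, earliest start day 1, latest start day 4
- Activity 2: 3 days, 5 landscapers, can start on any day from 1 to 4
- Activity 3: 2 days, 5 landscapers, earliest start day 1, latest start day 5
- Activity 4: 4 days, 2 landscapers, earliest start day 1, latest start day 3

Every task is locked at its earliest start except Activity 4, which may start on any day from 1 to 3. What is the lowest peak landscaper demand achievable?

14

Activity 4@1: d1:16  d2:16  d3:11  d4:2  d5:0  d6:0 → peak 16
Activity 4@2: d1:14  d2:16  d3:11  d4:2  d5:2  d6:0 → peak 16
Activity 4@3: d1:14  d2:14  d3:11  d4:2  d5:2  d6:2 → peak 14
Best is Activity 4@3, peak 14.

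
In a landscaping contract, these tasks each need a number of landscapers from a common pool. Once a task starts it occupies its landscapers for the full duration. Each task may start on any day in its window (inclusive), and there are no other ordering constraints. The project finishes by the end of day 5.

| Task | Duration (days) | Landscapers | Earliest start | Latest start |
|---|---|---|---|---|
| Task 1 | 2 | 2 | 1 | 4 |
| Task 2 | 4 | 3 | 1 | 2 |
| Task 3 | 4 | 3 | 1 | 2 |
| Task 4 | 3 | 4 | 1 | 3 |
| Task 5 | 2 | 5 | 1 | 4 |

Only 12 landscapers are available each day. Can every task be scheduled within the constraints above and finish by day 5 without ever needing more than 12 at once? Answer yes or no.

yes

Schedule Task 1@1, Task 2@1, Task 3@1, Task 4@1, Task 5@4: d1:12  d2:12  d3:10  d4:11  d5:5 — peak 12 ≤ 12.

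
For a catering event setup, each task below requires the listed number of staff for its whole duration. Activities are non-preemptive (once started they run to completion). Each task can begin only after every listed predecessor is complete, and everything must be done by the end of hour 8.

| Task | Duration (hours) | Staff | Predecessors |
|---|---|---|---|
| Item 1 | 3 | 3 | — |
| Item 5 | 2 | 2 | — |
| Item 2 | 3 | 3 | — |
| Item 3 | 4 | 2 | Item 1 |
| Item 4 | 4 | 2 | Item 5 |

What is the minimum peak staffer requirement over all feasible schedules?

Early-start (Item 1@1, Item 5@1, Item 2@1, Item 3@4, Item 4@3) gives peak 8: h1:8  h2:8  h3:8  h4:4  h5:4  h6:4  h7:2  h8:0.
Shift Item 2→3, Item 4→4.
Schedule Item 1@1, Item 5@1, Item 2@3, Item 3@4, Item 4@4: h1:5  h2:5  h3:6  h4:7  h5:7  h6:4  h7:4  h8:0 — peak 7.

7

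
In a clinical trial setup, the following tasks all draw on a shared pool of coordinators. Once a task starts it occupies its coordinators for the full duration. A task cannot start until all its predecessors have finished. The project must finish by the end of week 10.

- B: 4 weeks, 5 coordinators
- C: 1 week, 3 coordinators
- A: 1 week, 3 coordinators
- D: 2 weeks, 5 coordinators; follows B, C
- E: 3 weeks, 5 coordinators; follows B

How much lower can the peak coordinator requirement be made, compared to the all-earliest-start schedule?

5

Early-start peak: w1:11  w2:5  w3:5  w4:5  w5:10  w6:10  w7:5  w8:0  w9:0  w10:0 ⇒ 11.
Leveled (B@1, C@5, A@5, D@6, E@8): w1:5  w2:5  w3:5  w4:5  w5:6  w6:5  w7:5  w8:5  w9:5  w10:5 ⇒ 6.
Reduction 11 − 6 = 5.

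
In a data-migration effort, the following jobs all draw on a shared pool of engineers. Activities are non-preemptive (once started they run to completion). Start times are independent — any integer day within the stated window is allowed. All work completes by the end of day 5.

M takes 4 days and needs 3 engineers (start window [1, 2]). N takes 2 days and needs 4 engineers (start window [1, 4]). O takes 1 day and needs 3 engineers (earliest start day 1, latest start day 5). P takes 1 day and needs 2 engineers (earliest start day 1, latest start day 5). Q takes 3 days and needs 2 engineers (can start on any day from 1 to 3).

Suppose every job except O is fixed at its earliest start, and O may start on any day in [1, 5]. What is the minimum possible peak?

11

O@1: d1:14  d2:9  d3:5  d4:3  d5:0 → peak 14
O@2: d1:11  d2:12  d3:5  d4:3  d5:0 → peak 12
O@3: d1:11  d2:9  d3:8  d4:3  d5:0 → peak 11
O@4: d1:11  d2:9  d3:5  d4:6  d5:0 → peak 11
O@5: d1:11  d2:9  d3:5  d4:3  d5:3 → peak 11
Best is O@3, peak 11.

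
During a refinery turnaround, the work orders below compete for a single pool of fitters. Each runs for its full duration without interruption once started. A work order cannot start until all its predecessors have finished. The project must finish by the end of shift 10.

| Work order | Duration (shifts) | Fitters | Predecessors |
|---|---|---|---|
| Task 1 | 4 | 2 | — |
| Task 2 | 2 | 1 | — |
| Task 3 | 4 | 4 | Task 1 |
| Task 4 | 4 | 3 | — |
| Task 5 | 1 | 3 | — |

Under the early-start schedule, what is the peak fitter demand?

9

Early-start schedule: Task 1@1, Task 2@1, Task 3@5, Task 4@1, Task 5@1.
Load per shift: shift 1: 9, shift 2: 6, shift 3: 5, shift 4: 5, shift 5: 4, shift 6: 4, shift 7: 4, shift 8: 4, shift 9: 0, shift 10: 0.
Peak is 9.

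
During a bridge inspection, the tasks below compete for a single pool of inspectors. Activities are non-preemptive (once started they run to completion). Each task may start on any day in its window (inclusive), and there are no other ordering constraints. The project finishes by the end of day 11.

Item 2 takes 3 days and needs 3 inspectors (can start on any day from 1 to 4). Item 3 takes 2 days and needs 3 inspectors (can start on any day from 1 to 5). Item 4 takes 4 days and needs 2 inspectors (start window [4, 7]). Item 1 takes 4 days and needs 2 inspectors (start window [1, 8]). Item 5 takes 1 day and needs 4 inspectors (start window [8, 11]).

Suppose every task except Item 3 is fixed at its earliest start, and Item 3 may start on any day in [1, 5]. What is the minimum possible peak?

Item 3@1: d1:8  d2:8  d3:5  d4:4  d5:2  d6:2  d7:2  d8:4  d9:0  d10:0  d11:0 → peak 8
Item 3@2: d1:5  d2:8  d3:8  d4:4  d5:2  d6:2  d7:2  d8:4  d9:0  d10:0  d11:0 → peak 8
Item 3@3: d1:5  d2:5  d3:8  d4:7  d5:2  d6:2  d7:2  d8:4  d9:0  d10:0  d11:0 → peak 8
Item 3@4: d1:5  d2:5  d3:5  d4:7  d5:5  d6:2  d7:2  d8:4  d9:0  d10:0  d11:0 → peak 7
Item 3@5: d1:5  d2:5  d3:5  d4:4  d5:5  d6:5  d7:2  d8:4  d9:0  d10:0  d11:0 → peak 5
Best is Item 3@5, peak 5.

5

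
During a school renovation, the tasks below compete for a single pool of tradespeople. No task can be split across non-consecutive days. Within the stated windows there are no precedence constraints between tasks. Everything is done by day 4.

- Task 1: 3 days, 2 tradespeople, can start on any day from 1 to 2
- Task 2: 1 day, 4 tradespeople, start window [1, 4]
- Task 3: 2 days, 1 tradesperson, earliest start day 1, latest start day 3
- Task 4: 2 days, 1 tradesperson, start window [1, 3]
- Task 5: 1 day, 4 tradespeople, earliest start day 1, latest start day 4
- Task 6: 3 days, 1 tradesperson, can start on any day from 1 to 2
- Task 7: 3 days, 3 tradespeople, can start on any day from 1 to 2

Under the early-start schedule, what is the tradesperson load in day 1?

At early start, day 1 has: Task 1, Task 2, Task 3, Task 4, Task 5, Task 6, Task 7.
Demand: 2 + 4 + 1 + 1 + 4 + 1 + 3 = 16.

16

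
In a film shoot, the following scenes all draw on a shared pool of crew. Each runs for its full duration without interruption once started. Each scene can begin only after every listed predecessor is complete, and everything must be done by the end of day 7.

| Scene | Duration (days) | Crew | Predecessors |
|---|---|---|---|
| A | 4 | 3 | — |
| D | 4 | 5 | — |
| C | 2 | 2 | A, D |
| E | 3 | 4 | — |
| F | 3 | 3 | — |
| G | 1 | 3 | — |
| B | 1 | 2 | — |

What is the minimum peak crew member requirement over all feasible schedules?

Early-start (A@1, D@1, C@5, E@1, F@1, G@1, B@1) gives peak 20: d1:20  d2:15  d3:15  d4:8  d5:2  d6:2  d7:0.
Shift E→5, F→5, G→7.
Schedule A@1, D@1, C@5, E@5, F@5, G@7, B@1: d1:10  d2:8  d3:8  d4:8  d5:9  d6:9  d7:10 — peak 10.

10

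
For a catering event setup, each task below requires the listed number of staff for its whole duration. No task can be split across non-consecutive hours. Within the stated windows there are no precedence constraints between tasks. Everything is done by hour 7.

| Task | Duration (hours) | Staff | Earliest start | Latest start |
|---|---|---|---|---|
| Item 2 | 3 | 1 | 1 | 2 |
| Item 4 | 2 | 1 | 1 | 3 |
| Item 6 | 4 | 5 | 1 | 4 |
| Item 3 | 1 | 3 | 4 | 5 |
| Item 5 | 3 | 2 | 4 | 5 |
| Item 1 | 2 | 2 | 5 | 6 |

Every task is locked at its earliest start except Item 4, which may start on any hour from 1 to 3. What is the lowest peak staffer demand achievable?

10

Item 4@1: h1:7  h2:7  h3:6  h4:10  h5:4  h6:4  h7:0 → peak 10
Item 4@2: h1:6  h2:7  h3:7  h4:10  h5:4  h6:4  h7:0 → peak 10
Item 4@3: h1:6  h2:6  h3:7  h4:11  h5:4  h6:4  h7:0 → peak 11
Best is Item 4@1, peak 10.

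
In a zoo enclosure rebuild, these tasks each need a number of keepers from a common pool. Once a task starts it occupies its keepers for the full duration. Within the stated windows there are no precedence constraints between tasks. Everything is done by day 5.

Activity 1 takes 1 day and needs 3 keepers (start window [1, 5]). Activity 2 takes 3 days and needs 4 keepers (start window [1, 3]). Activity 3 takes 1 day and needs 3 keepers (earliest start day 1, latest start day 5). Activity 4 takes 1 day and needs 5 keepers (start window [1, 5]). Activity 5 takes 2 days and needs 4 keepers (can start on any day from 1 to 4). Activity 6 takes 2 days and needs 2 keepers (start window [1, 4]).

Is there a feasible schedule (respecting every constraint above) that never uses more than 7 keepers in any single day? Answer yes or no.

The minimum achievable peak is 8; 7 < 8, so no feasible schedule stays within the cap.

no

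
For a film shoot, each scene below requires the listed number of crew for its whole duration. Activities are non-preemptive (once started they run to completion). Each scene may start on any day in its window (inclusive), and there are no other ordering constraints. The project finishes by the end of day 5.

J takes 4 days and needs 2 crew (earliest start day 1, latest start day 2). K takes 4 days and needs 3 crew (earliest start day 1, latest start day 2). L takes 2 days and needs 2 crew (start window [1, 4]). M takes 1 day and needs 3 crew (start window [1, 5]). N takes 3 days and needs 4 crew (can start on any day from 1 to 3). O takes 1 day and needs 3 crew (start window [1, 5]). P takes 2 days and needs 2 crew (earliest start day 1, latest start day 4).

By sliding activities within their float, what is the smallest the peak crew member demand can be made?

10

Early-start (J@1, K@1, L@1, M@1, N@1, O@1, P@1) gives peak 19: d1:19  d2:13  d3:9  d4:5  d5:0.
Shift M→5, N→3, O→5.
Schedule J@1, K@1, L@1, M@5, N@3, O@5, P@1: d1:9  d2:9  d3:9  d4:9  d5:10 — peak 10.
Total crew member-days = 46 over 5 days ⇒ peak ≥ ⌈46/5⌉ = 10, so 10 is optimal.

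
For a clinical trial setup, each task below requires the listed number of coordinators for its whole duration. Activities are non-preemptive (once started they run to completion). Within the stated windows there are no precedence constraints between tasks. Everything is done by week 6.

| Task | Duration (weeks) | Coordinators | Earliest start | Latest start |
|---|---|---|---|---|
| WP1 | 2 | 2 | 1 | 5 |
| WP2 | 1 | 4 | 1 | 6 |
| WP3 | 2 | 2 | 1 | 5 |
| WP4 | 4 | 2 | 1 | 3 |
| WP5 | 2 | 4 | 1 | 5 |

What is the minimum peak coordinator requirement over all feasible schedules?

Early-start (WP1@1, WP2@1, WP3@1, WP4@1, WP5@1) gives peak 14: w1:14  w2:10  w3:2  w4:2  w5:0  w6:0.
Shift WP3→2, WP4→2, WP5→4.
Schedule WP1@1, WP2@1, WP3@2, WP4@2, WP5@4: w1:6  w2:6  w3:4  w4:6  w5:6  w6:0 — peak 6.

6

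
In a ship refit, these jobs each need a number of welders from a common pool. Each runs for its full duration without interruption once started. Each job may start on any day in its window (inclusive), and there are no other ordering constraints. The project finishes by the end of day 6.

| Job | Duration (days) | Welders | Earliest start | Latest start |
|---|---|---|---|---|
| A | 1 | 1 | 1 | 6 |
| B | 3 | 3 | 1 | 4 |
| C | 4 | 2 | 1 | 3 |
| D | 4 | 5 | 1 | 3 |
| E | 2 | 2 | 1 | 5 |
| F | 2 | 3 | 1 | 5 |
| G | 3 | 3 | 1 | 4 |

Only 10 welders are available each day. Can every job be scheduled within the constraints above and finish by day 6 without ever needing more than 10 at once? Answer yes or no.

Schedule A@1, B@1, C@1, D@3, E@5, F@1, G@4: d1:9  d2:8  d3:10  d4:10  d5:10  d6:10 — peak 10 ≤ 10.

yes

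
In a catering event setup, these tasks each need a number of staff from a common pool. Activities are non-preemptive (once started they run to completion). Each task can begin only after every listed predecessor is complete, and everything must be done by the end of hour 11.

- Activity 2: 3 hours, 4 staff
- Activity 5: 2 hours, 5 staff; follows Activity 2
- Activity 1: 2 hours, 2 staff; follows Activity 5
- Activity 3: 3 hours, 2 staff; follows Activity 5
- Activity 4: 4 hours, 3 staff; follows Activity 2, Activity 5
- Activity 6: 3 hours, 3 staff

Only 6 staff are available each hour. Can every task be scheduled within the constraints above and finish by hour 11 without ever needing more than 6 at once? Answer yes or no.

yes

Schedule Activity 2@1, Activity 5@4, Activity 1@6, Activity 3@6, Activity 4@8, Activity 6@9: h1:4  h2:4  h3:4  h4:5  h5:5  h6:4  h7:4  h8:5  h9:6  h10:6  h11:6 — peak 6 ≤ 6.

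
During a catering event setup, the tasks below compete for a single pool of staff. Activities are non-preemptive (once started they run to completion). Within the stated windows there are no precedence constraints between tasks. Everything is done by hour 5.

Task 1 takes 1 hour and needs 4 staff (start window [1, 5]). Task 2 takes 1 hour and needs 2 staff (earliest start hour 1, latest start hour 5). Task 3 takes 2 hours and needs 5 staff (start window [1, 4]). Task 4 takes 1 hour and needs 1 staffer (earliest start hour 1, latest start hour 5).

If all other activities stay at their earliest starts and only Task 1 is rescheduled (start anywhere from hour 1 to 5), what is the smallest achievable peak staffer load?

8

Task 1@1: h1:12  h2:5  h3:0  h4:0  h5:0 → peak 12
Task 1@2: h1:8  h2:9  h3:0  h4:0  h5:0 → peak 9
Task 1@3: h1:8  h2:5  h3:4  h4:0  h5:0 → peak 8
Task 1@4: h1:8  h2:5  h3:0  h4:4  h5:0 → peak 8
Task 1@5: h1:8  h2:5  h3:0  h4:0  h5:4 → peak 8
Best is Task 1@3, peak 8.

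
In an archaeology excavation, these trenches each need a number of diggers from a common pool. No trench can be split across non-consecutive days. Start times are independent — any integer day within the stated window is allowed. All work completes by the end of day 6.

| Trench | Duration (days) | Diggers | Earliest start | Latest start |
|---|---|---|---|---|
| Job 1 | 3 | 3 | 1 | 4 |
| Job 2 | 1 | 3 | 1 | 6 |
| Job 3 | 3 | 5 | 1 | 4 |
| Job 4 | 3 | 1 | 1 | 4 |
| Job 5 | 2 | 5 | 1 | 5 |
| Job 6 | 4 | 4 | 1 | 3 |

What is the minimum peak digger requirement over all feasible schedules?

10

Early-start (Job 1@1, Job 2@1, Job 3@1, Job 4@1, Job 5@1, Job 6@1) gives peak 21: d1:21  d2:18  d3:13  d4:4  d5:0  d6:0.
Shift Job 3→4, Job 4→2, Job 5→5.
Schedule Job 1@1, Job 2@1, Job 3@4, Job 4@2, Job 5@5, Job 6@1: d1:10  d2:8  d3:8  d4:10  d5:10  d6:10 — peak 10.
Total digger-days = 56 over 6 days ⇒ peak ≥ ⌈56/6⌉ = 10, so 10 is optimal.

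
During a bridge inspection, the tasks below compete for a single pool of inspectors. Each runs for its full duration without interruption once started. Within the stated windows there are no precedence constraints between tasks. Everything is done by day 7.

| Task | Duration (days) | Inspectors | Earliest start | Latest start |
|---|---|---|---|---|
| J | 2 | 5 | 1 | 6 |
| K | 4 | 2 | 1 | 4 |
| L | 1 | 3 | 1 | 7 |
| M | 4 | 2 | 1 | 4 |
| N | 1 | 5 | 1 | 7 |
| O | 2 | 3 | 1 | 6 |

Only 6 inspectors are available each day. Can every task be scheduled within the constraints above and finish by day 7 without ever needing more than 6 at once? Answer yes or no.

no

The minimum achievable peak is 7; 6 < 7, so no feasible schedule stays within the cap.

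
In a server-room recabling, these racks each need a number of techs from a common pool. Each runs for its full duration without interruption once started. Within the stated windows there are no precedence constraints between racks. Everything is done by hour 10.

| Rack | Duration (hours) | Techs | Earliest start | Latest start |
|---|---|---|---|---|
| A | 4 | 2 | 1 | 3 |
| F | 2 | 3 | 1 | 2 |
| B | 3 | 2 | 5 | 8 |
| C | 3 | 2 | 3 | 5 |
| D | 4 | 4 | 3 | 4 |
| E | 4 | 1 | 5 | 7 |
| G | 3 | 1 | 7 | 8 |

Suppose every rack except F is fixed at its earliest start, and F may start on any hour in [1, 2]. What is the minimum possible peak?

F@1: h1:5  h2:5  h3:8  h4:8  h5:9  h6:7  h7:4  h8:2  h9:1  h10:0 → peak 9
F@2: h1:2  h2:5  h3:11  h4:8  h5:9  h6:7  h7:4  h8:2  h9:1  h10:0 → peak 11
Best is F@1, peak 9.

9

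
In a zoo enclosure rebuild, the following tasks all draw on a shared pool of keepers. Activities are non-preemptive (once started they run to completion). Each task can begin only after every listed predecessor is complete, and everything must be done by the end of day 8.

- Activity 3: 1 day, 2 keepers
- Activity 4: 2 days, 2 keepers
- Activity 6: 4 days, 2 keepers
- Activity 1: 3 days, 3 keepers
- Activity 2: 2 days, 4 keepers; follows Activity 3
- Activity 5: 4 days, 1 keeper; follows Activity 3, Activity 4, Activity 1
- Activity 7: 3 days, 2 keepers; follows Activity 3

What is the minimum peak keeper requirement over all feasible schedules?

Early-start (Activity 3@1, Activity 4@1, Activity 6@1, Activity 1@1, Activity 2@2, Activity 5@4, Activity 7@2) gives peak 13: d1:9  d2:13  d3:11  d4:5  d5:1  d6:1  d7:1  d8:0.
Shift Activity 1→2, Activity 2→5, Activity 5→5, Activity 7→3.
Schedule Activity 3@1, Activity 4@1, Activity 6@1, Activity 1@2, Activity 2@5, Activity 5@5, Activity 7@3: d1:6  d2:7  d3:7  d4:7  d5:7  d6:5  d7:1  d8:1 — peak 7.

7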